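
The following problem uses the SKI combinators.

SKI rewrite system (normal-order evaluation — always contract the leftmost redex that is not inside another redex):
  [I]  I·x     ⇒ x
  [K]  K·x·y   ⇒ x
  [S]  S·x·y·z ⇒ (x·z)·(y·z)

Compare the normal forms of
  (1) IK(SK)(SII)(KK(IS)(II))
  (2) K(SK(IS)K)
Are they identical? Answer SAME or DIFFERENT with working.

Term A:
  start: IK(SK)(SII)(KK(IS)(II))
  →1  K(SK)(SII)(KK(IS)(II))
  →2  SK(KK(IS)(II))
  →3  SK(K(II))
  →4  SK(KI)

Term B:
  start: K(SK(IS)K)
  →1  K(KK(ISK))
  →2  KK

Answer: DIFFERENT — A ⇓ SK(KI), B ⇓ KK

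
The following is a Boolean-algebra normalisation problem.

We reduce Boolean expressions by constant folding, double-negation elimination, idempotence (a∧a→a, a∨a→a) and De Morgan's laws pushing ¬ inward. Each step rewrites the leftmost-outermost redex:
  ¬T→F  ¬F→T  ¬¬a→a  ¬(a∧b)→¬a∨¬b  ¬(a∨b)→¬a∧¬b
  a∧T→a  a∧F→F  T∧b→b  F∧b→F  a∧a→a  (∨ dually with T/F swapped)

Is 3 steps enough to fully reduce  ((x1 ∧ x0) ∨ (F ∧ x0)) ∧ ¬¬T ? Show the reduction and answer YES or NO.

  start: ((x1 ∧ x0) ∨ (F ∧ x0)) ∧ ¬¬T
  [1] ((x1 ∧ x0) ∨ F) ∧ ¬¬T
  [2] (x1 ∧ x0) ∧ ¬¬T
  [3] (x1 ∧ x0) ∧ T

Answer: NO — after 3 steps the term is (x1 ∧ x0) ∧ T, not yet normal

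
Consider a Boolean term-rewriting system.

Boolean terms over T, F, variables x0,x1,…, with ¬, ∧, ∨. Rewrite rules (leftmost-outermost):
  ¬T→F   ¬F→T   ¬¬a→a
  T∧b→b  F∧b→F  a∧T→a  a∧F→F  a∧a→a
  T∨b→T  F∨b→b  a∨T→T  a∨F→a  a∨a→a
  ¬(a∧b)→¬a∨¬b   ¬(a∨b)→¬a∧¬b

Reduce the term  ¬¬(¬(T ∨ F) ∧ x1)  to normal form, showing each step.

  start: ¬¬(¬(T ∨ F) ∧ x1)
  step 1: ¬(T ∨ F) ∧ x1
  step 2: (¬T ∧ ¬F) ∧ x1
  step 3: (F ∧ ¬F) ∧ x1
  step 4: F ∧ x1
  step 5: F

Answer: normal form = F  (in 5 steps)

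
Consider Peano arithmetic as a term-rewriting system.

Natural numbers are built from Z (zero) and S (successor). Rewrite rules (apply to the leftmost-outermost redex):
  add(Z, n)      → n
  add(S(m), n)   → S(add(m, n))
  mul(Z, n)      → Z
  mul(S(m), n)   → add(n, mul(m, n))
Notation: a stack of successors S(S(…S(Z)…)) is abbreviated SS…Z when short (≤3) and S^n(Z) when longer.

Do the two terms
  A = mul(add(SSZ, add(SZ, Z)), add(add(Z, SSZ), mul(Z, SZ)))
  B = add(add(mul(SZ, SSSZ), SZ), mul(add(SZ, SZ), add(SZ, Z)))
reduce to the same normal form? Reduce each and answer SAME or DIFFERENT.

Answer: SAME — A ⇓ S^6(Z), B ⇓ S^6(Z)

Derivation:
Term A:
  start: mul(add(SSZ, add(SZ, Z)), add(add(Z, SSZ), mul(Z, SZ)))
  step 1: mul(S(add(SZ, add(SZ, Z))), add(add(Z, SSZ), mul(Z, SZ)))
  step 2: add(add(add(Z, SSZ), mul(Z, SZ)), mul(add(SZ, add(SZ, Z)), add(add(Z, SSZ), mul(Z, SZ))))
  step 3: add(add(SSZ, mul(Z, SZ)), mul(add(SZ, add(SZ, Z)), add(add(Z, SSZ), mul(Z, SZ))))
  step 4: add(S(add(SZ, mul(Z, SZ))), mul(add(SZ, add(SZ, Z)), add(add(Z, SSZ), mul(Z, SZ))))
  step 5: S(add(add(SZ, mul(Z, SZ)), mul(add(SZ, add(SZ, Z)), add(add(Z, SSZ), mul(Z, SZ)))))
  step 6: S(add(S(add(Z, mul(Z, SZ))), mul(add(SZ, add(SZ, Z)), add(add(Z, SSZ), mul(Z, SZ)))))
  step 7: S(S(add(add(Z, mul(Z, SZ)), mul(add(SZ, add(SZ, Z)), add(add(Z, SSZ), mul(Z, SZ))))))
  step 8: S(S(add(mul(Z, SZ), mul(add(SZ, add(SZ, Z)), add(add(Z, SSZ), mul(Z, SZ))))))
  step 9: S(S(add(Z, mul(add(SZ, add(SZ, Z)), add(add(Z, SSZ), mul(Z, SZ))))))
  step 10: S(S(mul(add(SZ, add(SZ, Z)), add(add(Z, SSZ), mul(Z, SZ)))))
  step 11: S(S(mul(S(add(Z, add(SZ, Z))), add(add(Z, SSZ), mul(Z, SZ)))))
  step 12: S(S(add(add(add(Z, SSZ), mul(Z, SZ)), mul(add(Z, add(SZ, Z)), add(add(Z, SSZ), mul(Z, SZ))))))
  step 13: S(S(add(add(SSZ, mul(Z, SZ)), mul(add(Z, add(SZ, Z)), add(add(Z, SSZ), mul(Z, SZ))))))
  step 14: S(S(add(S(add(SZ, mul(Z, SZ))), mul(add(Z, add(SZ, Z)), add(add(Z, SSZ), mul(Z, SZ))))))
  step 15: S(S(S(add(add(SZ, mul(Z, SZ)), mul(add(Z, add(SZ, Z)), add(add(Z, SSZ), mul(Z, SZ)))))))
  step 16: S(S(S(add(S(add(Z, mul(Z, SZ))), mul(add(Z, add(SZ, Z)), add(add(Z, SSZ), mul(Z, SZ)))))))
  step 17: S(S(S(S(add(add(Z, mul(Z, SZ)), mul(add(Z, add(SZ, Z)), add(add(Z, SSZ), mul(Z, SZ))))))))
  step 18: S(S(S(S(add(mul(Z, SZ), mul(add(Z, add(SZ, Z)), add(add(Z, SSZ), mul(Z, SZ))))))))
  step 19: S(S(S(S(add(Z, mul(add(Z, add(SZ, Z)), add(add(Z, SSZ), mul(Z, SZ))))))))
  step 20: S(S(S(S(mul(add(Z, add(SZ, Z)), add(add(Z, SSZ), mul(Z, SZ)))))))
  step 21: S(S(S(S(mul(add(SZ, Z), add(add(Z, SSZ), mul(Z, SZ)))))))
  step 22: S(S(S(S(mul(S(add(Z, Z)), add(add(Z, SSZ), mul(Z, SZ)))))))
  step 23: S(S(S(S(add(add(add(Z, SSZ), mul(Z, SZ)), mul(add(Z, Z), add(add(Z, SSZ), mul(Z, SZ))))))))
  step 24: S(S(S(S(add(add(SSZ, mul(Z, SZ)), mul(add(Z, Z), add(add(Z, SSZ), mul(Z, SZ))))))))
  step 25: S(S(S(S(add(S(add(SZ, mul(Z, SZ))), mul(add(Z, Z), add(add(Z, SSZ), mul(Z, SZ))))))))
  step 26: S(S(S(S(S(add(add(SZ, mul(Z, SZ)), mul(add(Z, Z), add(add(Z, SSZ), mul(Z, SZ)))))))))
  step 27: S(S(S(S(S(add(S(add(Z, mul(Z, SZ))), mul(add(Z, Z), add(add(Z, SSZ), mul(Z, SZ)))))))))
  step 28: S(S(S(S(S(S(add(add(Z, mul(Z, SZ)), mul(add(Z, Z), add(add(Z, SSZ), mul(Z, SZ))))))))))
  step 29: S(S(S(S(S(S(add(mul(Z, SZ), mul(add(Z, Z), add(add(Z, SSZ), mul(Z, SZ))))))))))
  step 30: S(S(S(S(S(S(add(Z, mul(add(Z, Z), add(add(Z, SSZ), mul(Z, SZ))))))))))
  step 31: S(S(S(S(S(S(mul(add(Z, Z), add(add(Z, SSZ), mul(Z, SZ)))))))))
  step 32: S(S(S(S(S(S(mul(Z, add(add(Z, SSZ), mul(Z, SZ)))))))))
  step 33: S^6(Z)

Term B:
  start: add(add(mul(SZ, SSSZ), SZ), mul(add(SZ, SZ), add(SZ, Z)))
  step 1: add(add(add(SSSZ, mul(Z, SSSZ)), SZ), mul(add(SZ, SZ), add(SZ, Z)))
  step 2: add(add(S(add(SSZ, mul(Z, SSSZ))), SZ), mul(add(SZ, SZ), add(SZ, Z)))
  step 3: add(S(add(add(SSZ, mul(Z, SSSZ)), SZ)), mul(add(SZ, SZ), add(SZ, Z)))
  step 4: S(add(add(add(SSZ, mul(Z, SSSZ)), SZ), mul(add(SZ, SZ), add(SZ, Z))))
  step 5: S(add(add(S(add(SZ, mul(Z, SSSZ))), SZ), mul(add(SZ, SZ), add(SZ, Z))))
  step 6: S(add(S(add(add(SZ, mul(Z, SSSZ)), SZ)), mul(add(SZ, SZ), add(SZ, Z))))
  step 7: S(S(add(add(add(SZ, mul(Z, SSSZ)), SZ), mul(add(SZ, SZ), add(SZ, Z)))))
  step 8: S(S(add(add(S(add(Z, mul(Z, SSSZ))), SZ), mul(add(SZ, SZ), add(SZ, Z)))))
  step 9: S(S(add(S(add(add(Z, mul(Z, SSSZ)), SZ)), mul(add(SZ, SZ), add(SZ, Z)))))
  step 10: S(S(S(add(add(add(Z, mul(Z, SSSZ)), SZ), mul(add(SZ, SZ), add(SZ, Z))))))
  step 11: S(S(S(add(add(mul(Z, SSSZ), SZ), mul(add(SZ, SZ), add(SZ, Z))))))
  step 12: S(S(S(add(add(Z, SZ), mul(add(SZ, SZ), add(SZ, Z))))))
  step 13: S(S(S(add(SZ, mul(add(SZ, SZ), add(SZ, Z))))))
  step 14: S(S(S(S(add(Z, mul(add(SZ, SZ), add(SZ, Z)))))))
  step 15: S(S(S(S(mul(add(SZ, SZ), add(SZ, Z))))))
  step 16: S(S(S(S(mul(S(add(Z, SZ)), add(SZ, Z))))))
  step 17: S(S(S(S(add(add(SZ, Z), mul(add(Z, SZ), add(SZ, Z)))))))
  step 18: S(S(S(S(add(S(add(Z, Z)), mul(add(Z, SZ), add(SZ, Z)))))))
  step 19: S(S(S(S(S(add(add(Z, Z), mul(add(Z, SZ), add(SZ, Z))))))))
  step 20: S(S(S(S(S(add(Z, mul(add(Z, SZ), add(SZ, Z))))))))
  step 21: S(S(S(S(S(mul(add(Z, SZ), add(SZ, Z)))))))
  step 22: S(S(S(S(S(mul(SZ, add(SZ, Z)))))))
  step 23: S(S(S(S(S(add(add(SZ, Z), mul(Z, add(SZ, Z))))))))
  step 24: S(S(S(S(S(add(S(add(Z, Z)), mul(Z, add(SZ, Z))))))))
  step 25: S(S(S(S(S(S(add(add(Z, Z), mul(Z, add(SZ, Z)))))))))
  step 26: S(S(S(S(S(S(add(Z, mul(Z, add(SZ, Z)))))))))
  step 27: S(S(S(S(S(S(mul(Z, add(SZ, Z))))))))
  step 28: S^6(Z)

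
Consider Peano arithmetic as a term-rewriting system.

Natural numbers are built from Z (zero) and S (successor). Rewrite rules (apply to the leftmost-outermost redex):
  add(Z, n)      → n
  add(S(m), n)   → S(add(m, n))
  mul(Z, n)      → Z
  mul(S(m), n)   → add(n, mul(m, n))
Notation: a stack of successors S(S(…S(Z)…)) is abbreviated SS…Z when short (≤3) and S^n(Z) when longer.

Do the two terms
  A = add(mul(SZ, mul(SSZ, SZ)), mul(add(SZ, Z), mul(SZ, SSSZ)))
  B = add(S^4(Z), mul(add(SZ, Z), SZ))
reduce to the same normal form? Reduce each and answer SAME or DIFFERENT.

Answer: SAME — A ⇓ S^5(Z), B ⇓ S^5(Z)

Reduction:
Term A:
  start: add(mul(SZ, mul(SSZ, SZ)), mul(add(SZ, Z), mul(SZ, SSSZ)))
  [1] add(add(mul(SSZ, SZ), mul(Z, mul(SSZ, SZ))), mul(add(SZ, Z), mul(SZ, SSSZ)))
  [2] add(add(add(SZ, mul(SZ, SZ)), mul(Z, mul(SSZ, SZ))), mul(add(SZ, Z), mul(SZ, SSSZ)))
  [3] add(add(S(add(Z, mul(SZ, SZ))), mul(Z, mul(SSZ, SZ))), mul(add(SZ, Z), mul(SZ, SSSZ)))
  [4] add(S(add(add(Z, mul(SZ, SZ)), mul(Z, mul(SSZ, SZ)))), mul(add(SZ, Z), mul(SZ, SSSZ)))
  [5] S(add(add(add(Z, mul(SZ, SZ)), mul(Z, mul(SSZ, SZ))), mul(add(SZ, Z), mul(SZ, SSSZ))))
  [6] S(add(add(mul(SZ, SZ), mul(Z, mul(SSZ, SZ))), mul(add(SZ, Z), mul(SZ, SSSZ))))
  [7] S(add(add(add(SZ, mul(Z, SZ)), mul(Z, mul(SSZ, SZ))), mul(add(SZ, Z), mul(SZ, SSSZ))))
  [8] S(add(add(S(add(Z, mul(Z, SZ))), mul(Z, mul(SSZ, SZ))), mul(add(SZ, Z), mul(SZ, SSSZ))))
  [9] S(add(S(add(add(Z, mul(Z, SZ)), mul(Z, mul(SSZ, SZ)))), mul(add(SZ, Z), mul(SZ, SSSZ))))
  [10] S(S(add(add(add(Z, mul(Z, SZ)), mul(Z, mul(SSZ, SZ))), mul(add(SZ, Z), mul(SZ, SSSZ)))))
  [11] S(S(add(add(mul(Z, SZ), mul(Z, mul(SSZ, SZ))), mul(add(SZ, Z), mul(SZ, SSSZ)))))
  [12] S(S(add(add(Z, mul(Z, mul(SSZ, SZ))), mul(add(SZ, Z), mul(SZ, SSSZ)))))
  [13] S(S(add(mul(Z, mul(SSZ, SZ)), mul(add(SZ, Z), mul(SZ, SSSZ)))))
  [14] S(S(add(Z, mul(add(SZ, Z), mul(SZ, SSSZ)))))
  [15] S(S(mul(add(SZ, Z), mul(SZ, SSSZ))))
  [16] S(S(mul(S(add(Z, Z)), mul(SZ, SSSZ))))
  [17] S(S(add(mul(SZ, SSSZ), mul(add(Z, Z), mul(SZ, SSSZ)))))
  [18] S(S(add(add(SSSZ, mul(Z, SSSZ)), mul(add(Z, Z), mul(SZ, SSSZ)))))
  [19] S(S(add(S(add(SSZ, mul(Z, SSSZ))), mul(add(Z, Z), mul(SZ, SSSZ)))))
  [20] S(S(S(add(add(SSZ, mul(Z, SSSZ)), mul(add(Z, Z), mul(SZ, SSSZ))))))
  [21] S(S(S(add(S(add(SZ, mul(Z, SSSZ))), mul(add(Z, Z), mul(SZ, SSSZ))))))
  [22] S(S(S(S(add(add(SZ, mul(Z, SSSZ)), mul(add(Z, Z), mul(SZ, SSSZ)))))))
  [23] S(S(S(S(add(S(add(Z, mul(Z, SSSZ))), mul(add(Z, Z), mul(SZ, SSSZ)))))))
  [24] S(S(S(S(S(add(add(Z, mul(Z, SSSZ)), mul(add(Z, Z), mul(SZ, SSSZ))))))))
  [25] S(S(S(S(S(add(mul(Z, SSSZ), mul(add(Z, Z), mul(SZ, SSSZ))))))))
  [26] S(S(S(S(S(add(Z, mul(add(Z, Z), mul(SZ, SSSZ))))))))
  [27] S(S(S(S(S(mul(add(Z, Z), mul(SZ, SSSZ)))))))
  [28] S(S(S(S(S(mul(Z, mul(SZ, SSSZ)))))))
  [29] S^5(Z)

Term B:
  start: add(S^4(Z), mul(add(SZ, Z), SZ))
  [1] S(add(SSSZ, mul(add(SZ, Z), SZ)))
  [2] S(S(add(SSZ, mul(add(SZ, Z), SZ))))
  [3] S(S(S(add(SZ, mul(add(SZ, Z), SZ)))))
  [4] S(S(S(S(add(Z, mul(add(SZ, Z), SZ))))))
  [5] S(S(S(S(mul(add(SZ, Z), SZ)))))
  [6] S(S(S(S(mul(S(add(Z, Z)), SZ)))))
  [7] S(S(S(S(add(SZ, mul(add(Z, Z), SZ))))))
  [8] S(S(S(S(S(add(Z, mul(add(Z, Z), SZ)))))))
  [9] S(S(S(S(S(mul(add(Z, Z), SZ))))))
  [10] S(S(S(S(S(mul(Z, SZ))))))
  [11] S^5(Z)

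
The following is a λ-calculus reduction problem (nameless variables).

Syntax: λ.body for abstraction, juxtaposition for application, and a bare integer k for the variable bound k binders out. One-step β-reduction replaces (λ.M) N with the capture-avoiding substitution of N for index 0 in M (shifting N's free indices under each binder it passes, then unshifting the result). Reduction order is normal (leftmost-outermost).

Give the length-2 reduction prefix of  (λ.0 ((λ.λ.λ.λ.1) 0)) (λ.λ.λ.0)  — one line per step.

  start: (λ.0 ((λ.λ.λ.λ.1) 0)) (λ.λ.λ.0)
  →1  (λ.λ.λ.0) ((λ.λ.λ.λ.1) (λ.λ.λ.0))
  →2  λ.λ.0

Answer: after 2 steps: λ.λ.0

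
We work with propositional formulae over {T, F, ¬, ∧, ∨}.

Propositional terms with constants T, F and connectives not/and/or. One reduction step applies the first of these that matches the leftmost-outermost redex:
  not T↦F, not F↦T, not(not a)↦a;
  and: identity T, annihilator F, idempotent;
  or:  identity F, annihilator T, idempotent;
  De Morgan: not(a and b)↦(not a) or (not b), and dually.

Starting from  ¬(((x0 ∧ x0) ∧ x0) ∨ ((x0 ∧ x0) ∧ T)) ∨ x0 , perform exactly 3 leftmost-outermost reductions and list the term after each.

Answer: after 3 steps: (((¬x0 ∨ ¬x0) ∨ ¬x0) ∧ ¬((x0 ∧ x0) ∧ T)) ∨ x0

Reduction:
  start: ¬(((x0 ∧ x0) ∧ x0) ∨ ((x0 ∧ x0) ∧ T)) ∨ x0
  [1] (¬((x0 ∧ x0) ∧ x0) ∧ ¬((x0 ∧ x0) ∧ T)) ∨ x0
  [2] ((¬(x0 ∧ x0) ∨ ¬x0) ∧ ¬((x0 ∧ x0) ∧ T)) ∨ x0
  [3] (((¬x0 ∨ ¬x0) ∨ ¬x0) ∧ ¬((x0 ∧ x0) ∧ T)) ∨ x0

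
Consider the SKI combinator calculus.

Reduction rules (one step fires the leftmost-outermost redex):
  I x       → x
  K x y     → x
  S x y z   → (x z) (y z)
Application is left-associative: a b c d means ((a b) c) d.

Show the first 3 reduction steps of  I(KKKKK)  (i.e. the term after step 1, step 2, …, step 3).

Answer: after 3 steps: K

Derivation:
  start: I(KKKKK)
  [1] KKKKK
  [2] KKK
  [3] K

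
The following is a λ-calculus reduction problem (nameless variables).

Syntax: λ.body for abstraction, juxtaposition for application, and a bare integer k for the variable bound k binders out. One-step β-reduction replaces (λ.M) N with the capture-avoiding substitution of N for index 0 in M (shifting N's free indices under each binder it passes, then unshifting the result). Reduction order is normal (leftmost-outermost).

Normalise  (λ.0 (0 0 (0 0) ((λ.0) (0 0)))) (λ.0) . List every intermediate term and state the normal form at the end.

Answer: normal form = λ.0  (in 8 steps)

Derivation:
  start: (λ.0 (0 0 (0 0) ((λ.0) (0 0)))) (λ.0)
  [1] (λ.0) ((λ.0) (λ.0) ((λ.0) (λ.0)) ((λ.0) ((λ.0) (λ.0))))
  [2] (λ.0) (λ.0) ((λ.0) (λ.0)) ((λ.0) ((λ.0) (λ.0)))
  [3] (λ.0) ((λ.0) (λ.0)) ((λ.0) ((λ.0) (λ.0)))
  [4] (λ.0) (λ.0) ((λ.0) ((λ.0) (λ.0)))
  [5] (λ.0) ((λ.0) ((λ.0) (λ.0)))
  [6] (λ.0) ((λ.0) (λ.0))
  [7] (λ.0) (λ.0)
  [8] λ.0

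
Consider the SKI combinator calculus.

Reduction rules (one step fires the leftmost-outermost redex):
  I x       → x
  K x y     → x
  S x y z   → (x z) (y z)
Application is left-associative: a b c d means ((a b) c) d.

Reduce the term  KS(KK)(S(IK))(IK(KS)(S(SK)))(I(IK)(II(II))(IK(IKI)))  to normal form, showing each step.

  start: KS(KK)(S(IK))(IK(KS)(S(SK)))(I(IK)(II(II))(IK(IKI)))
  step 1: S(S(IK))(IK(KS)(S(SK)))(I(IK)(II(II))(IK(IKI)))
  step 2: S(IK)(I(IK)(II(II))(IK(IKI)))(IK(KS)(S(SK))(I(IK)(II(II))(IK(IKI))))
  step 3: IK(IK(KS)(S(SK))(I(IK)(II(II))(IK(IKI))))(I(IK)(II(II))(IK(IKI))(IK(KS)(S(SK))(I(IK)(II(II))(IK(IKI)))))
  step 4: K(IK(KS)(S(SK))(I(IK)(II(II))(IK(IKI))))(I(IK)(II(II))(IK(IKI))(IK(KS)(S(SK))(I(IK)(II(II))(IK(IKI)))))
  step 5: IK(KS)(S(SK))(I(IK)(II(II))(IK(IKI)))
  step 6: K(KS)(S(SK))(I(IK)(II(II))(IK(IKI)))
  step 7: KS(I(IK)(II(II))(IK(IKI)))
  step 8: S

Answer: normal form = S  (in 8 steps)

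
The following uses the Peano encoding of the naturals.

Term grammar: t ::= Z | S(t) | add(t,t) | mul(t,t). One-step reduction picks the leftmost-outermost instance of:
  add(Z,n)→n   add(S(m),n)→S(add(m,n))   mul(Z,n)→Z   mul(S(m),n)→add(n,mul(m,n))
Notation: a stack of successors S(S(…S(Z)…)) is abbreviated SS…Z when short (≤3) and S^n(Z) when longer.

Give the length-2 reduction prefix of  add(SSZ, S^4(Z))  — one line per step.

Answer: after 2 steps: S(S(add(Z, S^4(Z))))

Derivation:
  start: add(SSZ, S^4(Z))
  step 1: S(add(SZ, S^4(Z)))
  step 2: S(S(add(Z, S^4(Z))))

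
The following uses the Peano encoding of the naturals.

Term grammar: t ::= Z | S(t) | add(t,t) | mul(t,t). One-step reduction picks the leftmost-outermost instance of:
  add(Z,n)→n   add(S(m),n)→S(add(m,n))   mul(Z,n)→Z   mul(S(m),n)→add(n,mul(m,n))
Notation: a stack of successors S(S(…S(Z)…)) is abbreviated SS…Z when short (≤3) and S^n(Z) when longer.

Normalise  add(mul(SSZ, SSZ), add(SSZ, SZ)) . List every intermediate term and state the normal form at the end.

  start: add(mul(SSZ, SSZ), add(SSZ, SZ))
  [1] add(add(SSZ, mul(SZ, SSZ)), add(SSZ, SZ))
  [2] add(S(add(SZ, mul(SZ, SSZ))), add(SSZ, SZ))
  [3] S(add(add(SZ, mul(SZ, SSZ)), add(SSZ, SZ)))
  [4] S(add(S(add(Z, mul(SZ, SSZ))), add(SSZ, SZ)))
  [5] S(S(add(add(Z, mul(SZ, SSZ)), add(SSZ, SZ))))
  [6] S(S(add(mul(SZ, SSZ), add(SSZ, SZ))))
  [7] S(S(add(add(SSZ, mul(Z, SSZ)), add(SSZ, SZ))))
  [8] S(S(add(S(add(SZ, mul(Z, SSZ))), add(SSZ, SZ))))
  [9] S(S(S(add(add(SZ, mul(Z, SSZ)), add(SSZ, SZ)))))
  [10] S(S(S(add(S(add(Z, mul(Z, SSZ))), add(SSZ, SZ)))))
  [11] S(S(S(S(add(add(Z, mul(Z, SSZ)), add(SSZ, SZ))))))
  [12] S(S(S(S(add(mul(Z, SSZ), add(SSZ, SZ))))))
  [13] S(S(S(S(add(Z, add(SSZ, SZ))))))
  [14] S(S(S(S(add(SSZ, SZ)))))
  [15] S(S(S(S(S(add(SZ, SZ))))))
  [16] S(S(S(S(S(S(add(Z, SZ)))))))
  [17] S^7(Z)

Answer: normal form = S^7(Z)  (in 17 steps)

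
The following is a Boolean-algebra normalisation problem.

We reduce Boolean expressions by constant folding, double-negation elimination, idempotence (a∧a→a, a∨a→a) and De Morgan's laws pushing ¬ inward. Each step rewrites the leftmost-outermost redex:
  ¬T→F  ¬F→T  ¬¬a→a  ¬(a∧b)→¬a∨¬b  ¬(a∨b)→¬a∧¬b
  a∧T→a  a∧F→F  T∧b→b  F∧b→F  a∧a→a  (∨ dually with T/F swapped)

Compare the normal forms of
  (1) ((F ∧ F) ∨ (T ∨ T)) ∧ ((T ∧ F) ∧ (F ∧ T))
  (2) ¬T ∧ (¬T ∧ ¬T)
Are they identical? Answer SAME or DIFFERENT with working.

Answer: SAME — A ⇓ F, B ⇓ F

Reduction:
Term A:
  start: ((F ∧ F) ∨ (T ∨ T)) ∧ ((T ∧ F) ∧ (F ∧ T))
  step 1: (F ∨ (T ∨ T)) ∧ ((T ∧ F) ∧ (F ∧ T))
  step 2: (T ∨ T) ∧ ((T ∧ F) ∧ (F ∧ T))
  step 3: T ∧ ((T ∧ F) ∧ (F ∧ T))
  step 4: (T ∧ F) ∧ (F ∧ T)
  step 5: F ∧ (F ∧ T)
  step 6: F

Term B:
  start: ¬T ∧ (¬T ∧ ¬T)
  step 1: F ∧ (¬T ∧ ¬T)
  step 2: F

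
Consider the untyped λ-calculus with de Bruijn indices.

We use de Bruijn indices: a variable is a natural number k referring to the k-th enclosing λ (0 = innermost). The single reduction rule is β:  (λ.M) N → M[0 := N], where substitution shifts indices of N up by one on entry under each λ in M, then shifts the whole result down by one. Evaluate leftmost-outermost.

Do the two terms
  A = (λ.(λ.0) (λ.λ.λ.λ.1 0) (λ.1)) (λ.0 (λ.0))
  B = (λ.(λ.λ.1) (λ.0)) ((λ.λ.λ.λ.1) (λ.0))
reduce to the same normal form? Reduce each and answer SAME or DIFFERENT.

Answer: DIFFERENT — A ⇓ λ.λ.λ.1 0, B ⇓ λ.λ.0

Derivation:
Term A:
  start: (λ.(λ.0) (λ.λ.λ.λ.1 0) (λ.1)) (λ.0 (λ.0))
  →1  (λ.0) (λ.λ.λ.λ.1 0) (λ.λ.0 (λ.0))
  →2  (λ.λ.λ.λ.1 0) (λ.λ.0 (λ.0))
  →3  λ.λ.λ.1 0

Term B:
  start: (λ.(λ.λ.1) (λ.0)) ((λ.λ.λ.λ.1) (λ.0))
  →1  (λ.λ.1) (λ.0)
  →2  λ.λ.0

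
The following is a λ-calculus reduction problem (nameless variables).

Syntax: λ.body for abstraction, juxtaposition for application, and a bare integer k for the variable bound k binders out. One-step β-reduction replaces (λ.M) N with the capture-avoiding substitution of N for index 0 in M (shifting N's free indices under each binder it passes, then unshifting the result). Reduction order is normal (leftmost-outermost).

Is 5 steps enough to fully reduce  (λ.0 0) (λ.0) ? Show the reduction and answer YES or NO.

  start: (λ.0 0) (λ.0)
  →1  (λ.0) (λ.0)
  →2  λ.0

Answer: YES — reaches normal form λ.0 in 2 ≤ 5 steps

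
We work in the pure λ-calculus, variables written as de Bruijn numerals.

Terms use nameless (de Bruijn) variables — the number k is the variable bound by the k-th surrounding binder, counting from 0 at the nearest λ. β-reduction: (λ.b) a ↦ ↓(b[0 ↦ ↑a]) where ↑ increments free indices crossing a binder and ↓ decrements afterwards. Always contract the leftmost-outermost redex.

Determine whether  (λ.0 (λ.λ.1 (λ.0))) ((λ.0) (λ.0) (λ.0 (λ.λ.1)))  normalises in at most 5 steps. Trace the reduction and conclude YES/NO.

Answer: NO — after 5 steps the term is λ.(λ.λ.1) (λ.0), not yet normal

Reduction:
  start: (λ.0 (λ.λ.1 (λ.0))) ((λ.0) (λ.0) (λ.0 (λ.λ.1)))
  [1] (λ.0) (λ.0) (λ.0 (λ.λ.1)) (λ.λ.1 (λ.0))
  [2] (λ.0) (λ.0 (λ.λ.1)) (λ.λ.1 (λ.0))
  [3] (λ.0 (λ.λ.1)) (λ.λ.1 (λ.0))
  [4] (λ.λ.1 (λ.0)) (λ.λ.1)
  [5] λ.(λ.λ.1) (λ.0)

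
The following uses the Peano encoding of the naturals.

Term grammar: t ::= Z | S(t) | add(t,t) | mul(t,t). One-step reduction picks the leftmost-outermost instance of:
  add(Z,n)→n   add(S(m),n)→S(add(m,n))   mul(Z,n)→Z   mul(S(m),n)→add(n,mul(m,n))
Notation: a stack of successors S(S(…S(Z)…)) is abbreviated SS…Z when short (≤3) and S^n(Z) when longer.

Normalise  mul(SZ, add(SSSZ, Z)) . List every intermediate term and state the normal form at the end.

  start: mul(SZ, add(SSSZ, Z))
  [1] add(add(SSSZ, Z), mul(Z, add(SSSZ, Z)))
  [2] add(S(add(SSZ, Z)), mul(Z, add(SSSZ, Z)))
  [3] S(add(add(SSZ, Z), mul(Z, add(SSSZ, Z))))
  [4] S(add(S(add(SZ, Z)), mul(Z, add(SSSZ, Z))))
  [5] S(S(add(add(SZ, Z), mul(Z, add(SSSZ, Z)))))
  [6] S(S(add(S(add(Z, Z)), mul(Z, add(SSSZ, Z)))))
  [7] S(S(S(add(add(Z, Z), mul(Z, add(SSSZ, Z))))))
  [8] S(S(S(add(Z, mul(Z, add(SSSZ, Z))))))
  [9] S(S(S(mul(Z, add(SSSZ, Z)))))
  [10] SSSZ

Answer: normal form = SSSZ  (in 10 steps)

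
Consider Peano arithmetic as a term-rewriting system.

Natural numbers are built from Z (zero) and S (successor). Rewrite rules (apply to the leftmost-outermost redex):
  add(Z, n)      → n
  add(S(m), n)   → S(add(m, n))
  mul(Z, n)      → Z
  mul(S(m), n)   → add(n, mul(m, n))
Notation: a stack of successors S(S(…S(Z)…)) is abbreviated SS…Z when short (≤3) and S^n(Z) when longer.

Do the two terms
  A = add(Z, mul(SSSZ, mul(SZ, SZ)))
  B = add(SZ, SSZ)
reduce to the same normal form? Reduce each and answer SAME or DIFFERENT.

Term A:
  start: add(Z, mul(SSSZ, mul(SZ, SZ)))
  [1] mul(SSSZ, mul(SZ, SZ))
  [2] add(mul(SZ, SZ), mul(SSZ, mul(SZ, SZ)))
  [3] add(add(SZ, mul(Z, SZ)), mul(SSZ, mul(SZ, SZ)))
  [4] add(S(add(Z, mul(Z, SZ))), mul(SSZ, mul(SZ, SZ)))
  [5] S(add(add(Z, mul(Z, SZ)), mul(SSZ, mul(SZ, SZ))))
  [6] S(add(mul(Z, SZ), mul(SSZ, mul(SZ, SZ))))
  [7] S(add(Z, mul(SSZ, mul(SZ, SZ))))
  [8] S(mul(SSZ, mul(SZ, SZ)))
  [9] S(add(mul(SZ, SZ), mul(SZ, mul(SZ, SZ))))
  [10] S(add(add(SZ, mul(Z, SZ)), mul(SZ, mul(SZ, SZ))))
  [11] S(add(S(add(Z, mul(Z, SZ))), mul(SZ, mul(SZ, SZ))))
  [12] S(S(add(add(Z, mul(Z, SZ)), mul(SZ, mul(SZ, SZ)))))
  [13] S(S(add(mul(Z, SZ), mul(SZ, mul(SZ, SZ)))))
  [14] S(S(add(Z, mul(SZ, mul(SZ, SZ)))))
  [15] S(S(mul(SZ, mul(SZ, SZ))))
  [16] S(S(add(mul(SZ, SZ), mul(Z, mul(SZ, SZ)))))
  [17] S(S(add(add(SZ, mul(Z, SZ)), mul(Z, mul(SZ, SZ)))))
  [18] S(S(add(S(add(Z, mul(Z, SZ))), mul(Z, mul(SZ, SZ)))))
  [19] S(S(S(add(add(Z, mul(Z, SZ)), mul(Z, mul(SZ, SZ))))))
  [20] S(S(S(add(mul(Z, SZ), mul(Z, mul(SZ, SZ))))))
  [21] S(S(S(add(Z, mul(Z, mul(SZ, SZ))))))
  [22] S(S(S(mul(Z, mul(SZ, SZ)))))
  [23] SSSZ

Term B:
  start: add(SZ, SSZ)
  [1] S(add(Z, SSZ))
  [2] SSSZ

Answer: SAME — A ⇓ SSSZ, B ⇓ SSSZ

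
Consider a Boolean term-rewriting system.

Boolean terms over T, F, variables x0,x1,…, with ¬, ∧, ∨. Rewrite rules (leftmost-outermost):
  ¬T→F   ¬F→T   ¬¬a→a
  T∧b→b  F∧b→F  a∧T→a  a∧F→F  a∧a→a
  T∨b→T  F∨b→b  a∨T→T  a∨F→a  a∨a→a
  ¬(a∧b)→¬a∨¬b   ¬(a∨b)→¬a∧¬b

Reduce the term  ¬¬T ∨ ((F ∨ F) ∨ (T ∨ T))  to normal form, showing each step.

Answer: normal form = T  (in 2 steps)

Derivation:
  start: ¬¬T ∨ ((F ∨ F) ∨ (T ∨ T))
  step 1: T ∨ ((F ∨ F) ∨ (T ∨ T))
  step 2: T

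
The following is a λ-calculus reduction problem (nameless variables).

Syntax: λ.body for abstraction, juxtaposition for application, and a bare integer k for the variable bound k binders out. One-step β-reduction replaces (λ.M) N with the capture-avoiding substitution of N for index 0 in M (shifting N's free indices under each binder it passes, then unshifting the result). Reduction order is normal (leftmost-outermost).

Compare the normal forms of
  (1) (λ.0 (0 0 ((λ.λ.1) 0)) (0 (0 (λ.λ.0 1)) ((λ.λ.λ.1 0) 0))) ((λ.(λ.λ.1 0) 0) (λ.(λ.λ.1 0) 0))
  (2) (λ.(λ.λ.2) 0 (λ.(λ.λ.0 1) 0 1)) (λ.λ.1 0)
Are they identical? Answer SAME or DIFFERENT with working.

Term A:
  start: (λ.0 (0 0 ((λ.λ.1) 0)) (0 (0 (λ.λ.0 1)) ((λ.λ.λ.1 0) 0))) ((λ.(λ.λ.1 0) 0) (λ.(λ.λ.1 0) 0))
  →1  (λ.(λ.λ.1 0) 0) (λ.(λ.λ.1 0) 0) ((λ.(λ.λ.1 0) 0) (λ.(λ.λ.1 0) 0) ((λ.(λ.λ.1 0) 0) (λ.(λ.λ.1 0) 0)) ((λ.λ.1) ((λ.(λ.λ.1 0) 0) (λ.(λ.λ.1 0) 0)))) ((λ.(λ.λ.1 0) 0) (λ.(λ.λ.1 0) 0) ((λ.(λ.λ.1 0) 0) (λ.(λ.λ.1 0) 0) (λ.λ.0 1)) ((λ.λ.λ.1 0) ((λ.(λ.λ.1 0) 0) (λ.(λ.λ.1 0) 0))))
  →2  (λ.λ.1 0) (λ.(λ.λ.1 0) 0) ((λ.(λ.λ.1 0) 0) (λ.(λ.λ.1 0) 0) ((λ.(λ.λ.1 0) 0) (λ.(λ.λ.1 0) 0)) ((λ.λ.1) ((λ.(λ.λ.1 0) 0) (λ.(λ.λ.1 0) 0)))) ((λ.(λ.λ.1 0) 0) (λ.(λ.λ.1 0) 0) ((λ.(λ.λ.1 0) 0) (λ.(λ.λ.1 0) 0) (λ.λ.0 1)) ((λ.λ.λ.1 0) ((λ.(λ.λ.1 0) 0) (λ.(λ.λ.1 0) 0))))
  →3  (λ.(λ.(λ.λ.1 0) 0) 0) ((λ.(λ.λ.1 0) 0) (λ.(λ.λ.1 0) 0) ((λ.(λ.λ.1 0) 0) (λ.(λ.λ.1 0) 0)) ((λ.λ.1) ((λ.(λ.λ.1 0) 0) (λ.(λ.λ.1 0) 0)))) ((λ.(λ.λ.1 0) 0) (λ.(λ.λ.1 0) 0) ((λ.(λ.λ.1 0) 0) (λ.(λ.λ.1 0) 0) (λ.λ.0 1)) ((λ.λ.λ.1 0) ((λ.(λ.λ.1 0) 0) (λ.(λ.λ.1 0) 0))))
  →4  (λ.(λ.λ.1 0) 0) ((λ.(λ.λ.1 0) 0) (λ.(λ.λ.1 0) 0) ((λ.(λ.λ.1 0) 0) (λ.(λ.λ.1 0) 0)) ((λ.λ.1) ((λ.(λ.λ.1 0) 0) (λ.(λ.λ.1 0) 0)))) ((λ.(λ.λ.1 0) 0) (λ.(λ.λ.1 0) 0) ((λ.(λ.λ.1 0) 0) (λ.(λ.λ.1 0) 0) (λ.λ.0 1)) ((λ.λ.λ.1 0) ((λ.(λ.λ.1 0) 0) (λ.(λ.λ.1 0) 0))))
  →5  (λ.λ.1 0) ((λ.(λ.λ.1 0) 0) (λ.(λ.λ.1 0) 0) ((λ.(λ.λ.1 0) 0) (λ.(λ.λ.1 0) 0)) ((λ.λ.1) ((λ.(λ.λ.1 0) 0) (λ.(λ.λ.1 0) 0)))) ((λ.(λ.λ.1 0) 0) (λ.(λ.λ.1 0) 0) ((λ.(λ.λ.1 0) 0) (λ.(λ.λ.1 0) 0) (λ.λ.0 1)) ((λ.λ.λ.1 0) ((λ.(λ.λ.1 0) 0) (λ.(λ.λ.1 0) 0))))
  →6  (λ.(λ.(λ.λ.1 0) 0) (λ.(λ.λ.1 0) 0) ((λ.(λ.λ.1 0) 0) (λ.(λ.λ.1 0) 0)) ((λ.λ.1) ((λ.(λ.λ.1 0) 0) (λ.(λ.λ.1 0) 0))) 0) ((λ.(λ.λ.1 0) 0) (λ.(λ.λ.1 0) 0) ((λ.(λ.λ.1 0) 0) (λ.(λ.λ.1 0) 0) (λ.λ.0 1)) ((λ.λ.λ.1 0) ((λ.(λ.λ.1 0) 0) (λ.(λ.λ.1 0) 0))))
  →7  (λ.(λ.λ.1 0) 0) (λ.(λ.λ.1 0) 0) ((λ.(λ.λ.1 0) 0) (λ.(λ.λ.1 0) 0)) ((λ.λ.1) ((λ.(λ.λ.1 0) 0) (λ.(λ.λ.1 0) 0))) ((λ.(λ.λ.1 0) 0) (λ.(λ.λ.1 0) 0) ((λ.(λ.λ.1 0) 0) (λ.(λ.λ.1 0) 0) (λ.λ.0 1)) ((λ.λ.λ.1 0) ((λ.(λ.λ.1 0) 0) (λ.(λ.λ.1 0) 0))))
  →8  (λ.λ.1 0) (λ.(λ.λ.1 0) 0) ((λ.(λ.λ.1 0) 0) (λ.(λ.λ.1 0) 0)) ((λ.λ.1) ((λ.(λ.λ.1 0) 0) (λ.(λ.λ.1 0) 0))) ((λ.(λ.λ.1 0) 0) (λ.(λ.λ.1 0) 0) ((λ.(λ.λ.1 0) 0) (λ.(λ.λ.1 0) 0) (λ.λ.0 1)) ((λ.λ.λ.1 0) ((λ.(λ.λ.1 0) 0) (λ.(λ.λ.1 0) 0))))
  →9  (λ.(λ.(λ.λ.1 0) 0) 0) ((λ.(λ.λ.1 0) 0) (λ.(λ.λ.1 0) 0)) ((λ.λ.1) ((λ.(λ.λ.1 0) 0) (λ.(λ.λ.1 0) 0))) ((λ.(λ.λ.1 0) 0) (λ.(λ.λ.1 0) 0) ((λ.(λ.λ.1 0) 0) (λ.(λ.λ.1 0) 0) (λ.λ.0 1)) ((λ.λ.λ.1 0) ((λ.(λ.λ.1 0) 0) (λ.(λ.λ.1 0) 0))))
  →10  (λ.(λ.λ.1 0) 0) ((λ.(λ.λ.1 0) 0) (λ.(λ.λ.1 0) 0)) ((λ.λ.1) ((λ.(λ.λ.1 0) 0) (λ.(λ.λ.1 0) 0))) ((λ.(λ.λ.1 0) 0) (λ.(λ.λ.1 0) 0) ((λ.(λ.λ.1 0) 0) (λ.(λ.λ.1 0) 0) (λ.λ.0 1)) ((λ.λ.λ.1 0) ((λ.(λ.λ.1 0) 0) (λ.(λ.λ.1 0) 0))))
  →11  (λ.λ.1 0) ((λ.(λ.λ.1 0) 0) (λ.(λ.λ.1 0) 0)) ((λ.λ.1) ((λ.(λ.λ.1 0) 0) (λ.(λ.λ.1 0) 0))) ((λ.(λ.λ.1 0) 0) (λ.(λ.λ.1 0) 0) ((λ.(λ.λ.1 0) 0) (λ.(λ.λ.1 0) 0) (λ.λ.0 1)) ((λ.λ.λ.1 0) ((λ.(λ.λ.1 0) 0) (λ.(λ.λ.1 0) 0))))
  →12  (λ.(λ.(λ.λ.1 0) 0) (λ.(λ.λ.1 0) 0) 0) ((λ.λ.1) ((λ.(λ.λ.1 0) 0) (λ.(λ.λ.1 0) 0))) ((λ.(λ.λ.1 0) 0) (λ.(λ.λ.1 0) 0) ((λ.(λ.λ.1 0) 0) (λ.(λ.λ.1 0) 0) (λ.λ.0 1)) ((λ.λ.λ.1 0) ((λ.(λ.λ.1 0) 0) (λ.(λ.λ.1 0) 0))))
  →13  (λ.(λ.λ.1 0) 0) (λ.(λ.λ.1 0) 0) ((λ.λ.1) ((λ.(λ.λ.1 0) 0) (λ.(λ.λ.1 0) 0))) ((λ.(λ.λ.1 0) 0) (λ.(λ.λ.1 0) 0) ((λ.(λ.λ.1 0) 0) (λ.(λ.λ.1 0) 0) (λ.λ.0 1)) ((λ.λ.λ.1 0) ((λ.(λ.λ.1 0) 0) (λ.(λ.λ.1 0) 0))))
  →14  (λ.λ.1 0) (λ.(λ.λ.1 0) 0) ((λ.λ.1) ((λ.(λ.λ.1 0) 0) (λ.(λ.λ.1 0) 0))) ((λ.(λ.λ.1 0) 0) (λ.(λ.λ.1 0) 0) ((λ.(λ.λ.1 0) 0) (λ.(λ.λ.1 0) 0) (λ.λ.0 1)) ((λ.λ.λ.1 0) ((λ.(λ.λ.1 0) 0) (λ.(λ.λ.1 0) 0))))
  →15  (λ.(λ.(λ.λ.1 0) 0) 0) ((λ.λ.1) ((λ.(λ.λ.1 0) 0) (λ.(λ.λ.1 0) 0))) ((λ.(λ.λ.1 0) 0) (λ.(λ.λ.1 0) 0) ((λ.(λ.λ.1 0) 0) (λ.(λ.λ.1 0) 0) (λ.λ.0 1)) ((λ.λ.λ.1 0) ((λ.(λ.λ.1 0) 0) (λ.(λ.λ.1 0) 0))))
  →16  (λ.(λ.λ.1 0) 0) ((λ.λ.1) ((λ.(λ.λ.1 0) 0) (λ.(λ.λ.1 0) 0))) ((λ.(λ.λ.1 0) 0) (λ.(λ.λ.1 0) 0) ((λ.(λ.λ.1 0) 0) (λ.(λ.λ.1 0) 0) (λ.λ.0 1)) ((λ.λ.λ.1 0) ((λ.(λ.λ.1 0) 0) (λ.(λ.λ.1 0) 0))))
  →17  (λ.λ.1 0) ((λ.λ.1) ((λ.(λ.λ.1 0) 0) (λ.(λ.λ.1 0) 0))) ((λ.(λ.λ.1 0) 0) (λ.(λ.λ.1 0) 0) ((λ.(λ.λ.1 0) 0) (λ.(λ.λ.1 0) 0) (λ.λ.0 1)) ((λ.λ.λ.1 0) ((λ.(λ.λ.1 0) 0) (λ.(λ.λ.1 0) 0))))
  →18  (λ.(λ.λ.1) ((λ.(λ.λ.1 0) 0) (λ.(λ.λ.1 0) 0)) 0) ((λ.(λ.λ.1 0) 0) (λ.(λ.λ.1 0) 0) ((λ.(λ.λ.1 0) 0) (λ.(λ.λ.1 0) 0) (λ.λ.0 1)) ((λ.λ.λ.1 0) ((λ.(λ.λ.1 0) 0) (λ.(λ.λ.1 0) 0))))
  →19  (λ.λ.1) ((λ.(λ.λ.1 0) 0) (λ.(λ.λ.1 0) 0)) ((λ.(λ.λ.1 0) 0) (λ.(λ.λ.1 0) 0) ((λ.(λ.λ.1 0) 0) (λ.(λ.λ.1 0) 0) (λ.λ.0 1)) ((λ.λ.λ.1 0) ((λ.(λ.λ.1 0) 0) (λ.(λ.λ.1 0) 0))))
  →20  (λ.(λ.(λ.λ.1 0) 0) (λ.(λ.λ.1 0) 0)) ((λ.(λ.λ.1 0) 0) (λ.(λ.λ.1 0) 0) ((λ.(λ.λ.1 0) 0) (λ.(λ.λ.1 0) 0) (λ.λ.0 1)) ((λ.λ.λ.1 0) ((λ.(λ.λ.1 0) 0) (λ.(λ.λ.1 0) 0))))
  →21  (λ.(λ.λ.1 0) 0) (λ.(λ.λ.1 0) 0)
  →22  (λ.λ.1 0) (λ.(λ.λ.1 0) 0)
  →23  λ.(λ.(λ.λ.1 0) 0) 0
  →24  λ.(λ.λ.1 0) 0
  →25  λ.λ.1 0

Term B:
  start: (λ.(λ.λ.2) 0 (λ.(λ.λ.0 1) 0 1)) (λ.λ.1 0)
  →1  (λ.λ.λ.λ.1 0) (λ.λ.1 0) (λ.(λ.λ.0 1) 0 (λ.λ.1 0))
  →2  (λ.λ.λ.1 0) (λ.(λ.λ.0 1) 0 (λ.λ.1 0))
  →3  λ.λ.1 0

Answer: SAME — A ⇓ λ.λ.1 0, B ⇓ λ.λ.1 0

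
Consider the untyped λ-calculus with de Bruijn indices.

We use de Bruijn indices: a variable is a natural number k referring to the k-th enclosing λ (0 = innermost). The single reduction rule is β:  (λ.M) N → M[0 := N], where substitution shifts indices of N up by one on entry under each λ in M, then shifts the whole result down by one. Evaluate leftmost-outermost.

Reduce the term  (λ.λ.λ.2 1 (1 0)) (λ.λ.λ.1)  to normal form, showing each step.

  start: (λ.λ.λ.2 1 (1 0)) (λ.λ.λ.1)
  step 1: λ.λ.(λ.λ.λ.1) 1 (1 0)
  step 2: λ.λ.(λ.λ.1) (1 0)
  step 3: λ.λ.λ.2 1

Answer: normal form = λ.λ.λ.2 1  (in 3 steps)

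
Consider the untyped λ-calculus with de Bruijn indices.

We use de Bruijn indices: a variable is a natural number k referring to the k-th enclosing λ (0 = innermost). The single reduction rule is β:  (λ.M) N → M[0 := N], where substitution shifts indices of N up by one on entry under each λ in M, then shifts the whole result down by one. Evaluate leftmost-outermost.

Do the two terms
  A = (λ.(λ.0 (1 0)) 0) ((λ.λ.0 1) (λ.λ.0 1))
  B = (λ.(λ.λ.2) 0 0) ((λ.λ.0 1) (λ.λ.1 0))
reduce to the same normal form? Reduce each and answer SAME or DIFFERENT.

Answer: DIFFERENT — A ⇓ λ.0 (λ.λ.0 1), B ⇓ λ.0 (λ.λ.1 0)

Working:
Term A:
  start: (λ.(λ.0 (1 0)) 0) ((λ.λ.0 1) (λ.λ.0 1))
  step 1: (λ.0 ((λ.λ.0 1) (λ.λ.0 1) 0)) ((λ.λ.0 1) (λ.λ.0 1))
  step 2: (λ.λ.0 1) (λ.λ.0 1) ((λ.λ.0 1) (λ.λ.0 1) ((λ.λ.0 1) (λ.λ.0 1)))
  step 3: (λ.0 (λ.λ.0 1)) ((λ.λ.0 1) (λ.λ.0 1) ((λ.λ.0 1) (λ.λ.0 1)))
  step 4: (λ.λ.0 1) (λ.λ.0 1) ((λ.λ.0 1) (λ.λ.0 1)) (λ.λ.0 1)
  step 5: (λ.0 (λ.λ.0 1)) ((λ.λ.0 1) (λ.λ.0 1)) (λ.λ.0 1)
  step 6: (λ.λ.0 1) (λ.λ.0 1) (λ.λ.0 1) (λ.λ.0 1)
  step 7: (λ.0 (λ.λ.0 1)) (λ.λ.0 1) (λ.λ.0 1)
  step 8: (λ.λ.0 1) (λ.λ.0 1) (λ.λ.0 1)
  step 9: (λ.0 (λ.λ.0 1)) (λ.λ.0 1)
  step 10: (λ.λ.0 1) (λ.λ.0 1)
  step 11: λ.0 (λ.λ.0 1)

Term B:
  start: (λ.(λ.λ.2) 0 0) ((λ.λ.0 1) (λ.λ.1 0))
  step 1: (λ.λ.(λ.λ.0 1) (λ.λ.1 0)) ((λ.λ.0 1) (λ.λ.1 0)) ((λ.λ.0 1) (λ.λ.1 0))
  step 2: (λ.(λ.λ.0 1) (λ.λ.1 0)) ((λ.λ.0 1) (λ.λ.1 0))
  step 3: (λ.λ.0 1) (λ.λ.1 0)
  step 4: λ.0 (λ.λ.1 0)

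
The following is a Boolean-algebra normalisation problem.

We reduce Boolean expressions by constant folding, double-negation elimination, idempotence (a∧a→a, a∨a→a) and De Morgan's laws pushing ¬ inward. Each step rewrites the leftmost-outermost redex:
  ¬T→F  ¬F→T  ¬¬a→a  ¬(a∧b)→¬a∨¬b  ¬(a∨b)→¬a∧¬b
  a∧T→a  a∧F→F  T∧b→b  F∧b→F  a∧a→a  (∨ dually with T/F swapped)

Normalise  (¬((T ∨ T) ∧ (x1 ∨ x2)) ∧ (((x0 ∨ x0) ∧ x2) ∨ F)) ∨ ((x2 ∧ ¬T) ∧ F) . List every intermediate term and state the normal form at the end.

  start: (¬((T ∨ T) ∧ (x1 ∨ x2)) ∧ (((x0 ∨ x0) ∧ x2) ∨ F)) ∨ ((x2 ∧ ¬T) ∧ F)
  step 1: ((¬(T ∨ T) ∨ ¬(x1 ∨ x2)) ∧ (((x0 ∨ x0) ∧ x2) ∨ F)) ∨ ((x2 ∧ ¬T) ∧ F)
  step 2: (((¬T ∧ ¬T) ∨ ¬(x1 ∨ x2)) ∧ (((x0 ∨ x0) ∧ x2) ∨ F)) ∨ ((x2 ∧ ¬T) ∧ F)
  step 3: ((¬T ∨ ¬(x1 ∨ x2)) ∧ (((x0 ∨ x0) ∧ x2) ∨ F)) ∨ ((x2 ∧ ¬T) ∧ F)
  step 4: ((F ∨ ¬(x1 ∨ x2)) ∧ (((x0 ∨ x0) ∧ x2) ∨ F)) ∨ ((x2 ∧ ¬T) ∧ F)
  step 5: (¬(x1 ∨ x2) ∧ (((x0 ∨ x0) ∧ x2) ∨ F)) ∨ ((x2 ∧ ¬T) ∧ F)
  step 6: ((¬x1 ∧ ¬x2) ∧ (((x0 ∨ x0) ∧ x2) ∨ F)) ∨ ((x2 ∧ ¬T) ∧ F)
  step 7: ((¬x1 ∧ ¬x2) ∧ ((x0 ∨ x0) ∧ x2)) ∨ ((x2 ∧ ¬T) ∧ F)
  step 8: ((¬x1 ∧ ¬x2) ∧ (x0 ∧ x2)) ∨ ((x2 ∧ ¬T) ∧ F)
  step 9: ((¬x1 ∧ ¬x2) ∧ (x0 ∧ x2)) ∨ F
  step 10: (¬x1 ∧ ¬x2) ∧ (x0 ∧ x2)

Answer: normal form = (¬x1 ∧ ¬x2) ∧ (x0 ∧ x2)  (in 10 steps)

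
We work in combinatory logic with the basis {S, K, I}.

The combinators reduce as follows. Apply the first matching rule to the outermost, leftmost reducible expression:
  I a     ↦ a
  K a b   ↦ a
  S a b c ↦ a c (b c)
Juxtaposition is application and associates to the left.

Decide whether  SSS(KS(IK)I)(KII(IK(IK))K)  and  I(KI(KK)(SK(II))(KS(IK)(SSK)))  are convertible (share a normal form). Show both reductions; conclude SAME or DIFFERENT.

Answer: DIFFERENT — A ⇓ K(S(SI)K), B ⇓ S(SSK)

Derivation:
Term A:
  start: SSS(KS(IK)I)(KII(IK(IK))K)
  step 1: S(KS(IK)I)(S(KS(IK)I))(KII(IK(IK))K)
  step 2: KS(IK)I(KII(IK(IK))K)(S(KS(IK)I)(KII(IK(IK))K))
  step 3: SI(KII(IK(IK))K)(S(KS(IK)I)(KII(IK(IK))K))
  step 4: I(S(KS(IK)I)(KII(IK(IK))K))(KII(IK(IK))K(S(KS(IK)I)(KII(IK(IK))K)))
  step 5: S(KS(IK)I)(KII(IK(IK))K)(KII(IK(IK))K(S(KS(IK)I)(KII(IK(IK))K)))
  step 6: KS(IK)I(KII(IK(IK))K(S(KS(IK)I)(KII(IK(IK))K)))(KII(IK(IK))K(KII(IK(IK))K(S(KS(IK)I)(KII(IK(IK))K))))
  step 7: SI(KII(IK(IK))K(S(KS(IK)I)(KII(IK(IK))K)))(KII(IK(IK))K(KII(IK(IK))K(S(KS(IK)I)(KII(IK(IK))K))))
  step 8: I(KII(IK(IK))K(KII(IK(IK))K(S(KS(IK)I)(KII(IK(IK))K))))(KII(IK(IK))K(S(KS(IK)I)(KII(IK(IK))K))(KII(IK(IK))K(KII(IK(IK))K(S(KS(IK)I)(KII(IK(IK))K)))))
  step 9: KII(IK(IK))K(KII(IK(IK))K(S(KS(IK)I)(KII(IK(IK))K)))(KII(IK(IK))K(S(KS(IK)I)(KII(IK(IK))K))(KII(IK(IK))K(KII(IK(IK))K(S(KS(IK)I)(KII(IK(IK))K)))))
  step 10: I(IK(IK))K(KII(IK(IK))K(S(KS(IK)I)(KII(IK(IK))K)))(KII(IK(IK))K(S(KS(IK)I)(KII(IK(IK))K))(KII(IK(IK))K(KII(IK(IK))K(S(KS(IK)I)(KII(IK(IK))K)))))
  step 11: IK(IK)K(KII(IK(IK))K(S(KS(IK)I)(KII(IK(IK))K)))(KII(IK(IK))K(S(KS(IK)I)(KII(IK(IK))K))(KII(IK(IK))K(KII(IK(IK))K(S(KS(IK)I)(KII(IK(IK))K)))))
  step 12: K(IK)K(KII(IK(IK))K(S(KS(IK)I)(KII(IK(IK))K)))(KII(IK(IK))K(S(KS(IK)I)(KII(IK(IK))K))(KII(IK(IK))K(KII(IK(IK))K(S(KS(IK)I)(KII(IK(IK))K)))))
  step 13: IK(KII(IK(IK))K(S(KS(IK)I)(KII(IK(IK))K)))(KII(IK(IK))K(S(KS(IK)I)(KII(IK(IK))K))(KII(IK(IK))K(KII(IK(IK))K(S(KS(IK)I)(KII(IK(IK))K)))))
  step 14: K(KII(IK(IK))K(S(KS(IK)I)(KII(IK(IK))K)))(KII(IK(IK))K(S(KS(IK)I)(KII(IK(IK))K))(KII(IK(IK))K(KII(IK(IK))K(S(KS(IK)I)(KII(IK(IK))K)))))
  step 15: KII(IK(IK))K(S(KS(IK)I)(KII(IK(IK))K))
  step 16: I(IK(IK))K(S(KS(IK)I)(KII(IK(IK))K))
  step 17: IK(IK)K(S(KS(IK)I)(KII(IK(IK))K))
  step 18: K(IK)K(S(KS(IK)I)(KII(IK(IK))K))
  step 19: IK(S(KS(IK)I)(KII(IK(IK))K))
  step 20: K(S(KS(IK)I)(KII(IK(IK))K))
  step 21: K(S(SI)(KII(IK(IK))K))
  step 22: K(S(SI)(I(IK(IK))K))
  step 23: K(S(SI)(IK(IK)K))
  step 24: K(S(SI)(K(IK)K))
  step 25: K(S(SI)(IK))
  step 26: K(S(SI)K)

Term B:
  start: I(KI(KK)(SK(II))(KS(IK)(SSK)))
  step 1: KI(KK)(SK(II))(KS(IK)(SSK))
  step 2: I(SK(II))(KS(IK)(SSK))
  step 3: SK(II)(KS(IK)(SSK))
  step 4: K(KS(IK)(SSK))(II(KS(IK)(SSK)))
  step 5: KS(IK)(SSK)
  step 6: S(SSK)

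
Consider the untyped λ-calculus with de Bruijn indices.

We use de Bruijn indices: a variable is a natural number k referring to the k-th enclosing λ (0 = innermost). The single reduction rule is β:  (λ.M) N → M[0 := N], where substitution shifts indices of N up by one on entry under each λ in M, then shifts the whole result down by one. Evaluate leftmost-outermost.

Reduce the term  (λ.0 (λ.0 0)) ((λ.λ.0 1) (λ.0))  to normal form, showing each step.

  start: (λ.0 (λ.0 0)) ((λ.λ.0 1) (λ.0))
  step 1: (λ.λ.0 1) (λ.0) (λ.0 0)
  step 2: (λ.0 (λ.0)) (λ.0 0)
  step 3: (λ.0 0) (λ.0)
  step 4: (λ.0) (λ.0)
  step 5: λ.0

Answer: normal form = λ.0  (in 5 steps)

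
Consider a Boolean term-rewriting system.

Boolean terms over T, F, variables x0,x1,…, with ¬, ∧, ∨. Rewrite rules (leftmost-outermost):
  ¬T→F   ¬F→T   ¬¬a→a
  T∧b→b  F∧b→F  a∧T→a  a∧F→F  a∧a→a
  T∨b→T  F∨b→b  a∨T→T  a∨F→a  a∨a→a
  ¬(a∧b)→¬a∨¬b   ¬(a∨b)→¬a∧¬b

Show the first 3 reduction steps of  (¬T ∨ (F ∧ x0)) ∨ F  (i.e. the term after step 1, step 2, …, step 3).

Answer: after 3 steps: F ∧ x0

Reduction:
  start: (¬T ∨ (F ∧ x0)) ∨ F
  [1] ¬T ∨ (F ∧ x0)
  [2] F ∨ (F ∧ x0)
  [3] F ∧ x0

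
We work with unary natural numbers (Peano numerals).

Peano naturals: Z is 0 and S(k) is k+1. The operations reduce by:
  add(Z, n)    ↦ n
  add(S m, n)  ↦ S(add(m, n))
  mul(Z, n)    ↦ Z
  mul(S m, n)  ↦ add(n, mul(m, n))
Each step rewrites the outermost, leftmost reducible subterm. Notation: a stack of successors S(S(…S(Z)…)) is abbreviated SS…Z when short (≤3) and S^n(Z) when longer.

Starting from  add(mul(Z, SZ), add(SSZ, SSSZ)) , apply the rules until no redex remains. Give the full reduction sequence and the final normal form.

  start: add(mul(Z, SZ), add(SSZ, SSSZ))
  [1] add(Z, add(SSZ, SSSZ))
  [2] add(SSZ, SSSZ)
  [3] S(add(SZ, SSSZ))
  [4] S(S(add(Z, SSSZ)))
  [5] S^5(Z)

Answer: normal form = S^5(Z)  (in 5 steps)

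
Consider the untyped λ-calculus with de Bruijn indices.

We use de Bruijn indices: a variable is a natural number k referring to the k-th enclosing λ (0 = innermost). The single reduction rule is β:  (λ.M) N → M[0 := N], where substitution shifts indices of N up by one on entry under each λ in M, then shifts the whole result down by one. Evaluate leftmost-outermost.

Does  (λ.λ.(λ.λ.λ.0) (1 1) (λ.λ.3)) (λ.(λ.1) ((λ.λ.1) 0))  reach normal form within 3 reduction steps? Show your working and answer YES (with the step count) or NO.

  start: (λ.λ.(λ.λ.λ.0) (1 1) (λ.λ.3)) (λ.(λ.1) ((λ.λ.1) 0))
  [1] λ.(λ.λ.λ.0) ((λ.(λ.1) ((λ.λ.1) 0)) (λ.(λ.1) ((λ.λ.1) 0))) (λ.λ.λ.(λ.1) ((λ.λ.1) 0))
  [2] λ.(λ.λ.0) (λ.λ.λ.(λ.1) ((λ.λ.1) 0))
  [3] λ.λ.0

Answer: YES — reaches normal form λ.λ.0 in 3 ≤ 3 steps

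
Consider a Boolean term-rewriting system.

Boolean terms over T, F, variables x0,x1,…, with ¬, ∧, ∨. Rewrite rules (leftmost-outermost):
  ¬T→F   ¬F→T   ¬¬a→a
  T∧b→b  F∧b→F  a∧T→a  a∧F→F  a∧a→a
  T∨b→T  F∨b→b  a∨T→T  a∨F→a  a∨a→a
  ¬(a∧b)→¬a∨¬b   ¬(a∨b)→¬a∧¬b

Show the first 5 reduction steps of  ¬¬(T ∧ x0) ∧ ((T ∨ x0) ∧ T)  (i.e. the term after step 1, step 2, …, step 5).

Answer: after 5 steps: x0

Derivation:
  start: ¬¬(T ∧ x0) ∧ ((T ∨ x0) ∧ T)
  [1] (T ∧ x0) ∧ ((T ∨ x0) ∧ T)
  [2] x0 ∧ ((T ∨ x0) ∧ T)
  [3] x0 ∧ (T ∨ x0)
  [4] x0 ∧ T
  [5] x0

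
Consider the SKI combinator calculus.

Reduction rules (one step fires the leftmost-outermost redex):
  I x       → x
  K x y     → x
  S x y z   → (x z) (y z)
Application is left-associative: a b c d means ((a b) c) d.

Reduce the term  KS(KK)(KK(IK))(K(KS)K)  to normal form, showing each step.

  start: KS(KK)(KK(IK))(K(KS)K)
  [1] S(KK(IK))(K(KS)K)
  [2] SK(K(KS)K)
  [3] SK(KS)

Answer: normal form = SK(KS)  (in 3 steps)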